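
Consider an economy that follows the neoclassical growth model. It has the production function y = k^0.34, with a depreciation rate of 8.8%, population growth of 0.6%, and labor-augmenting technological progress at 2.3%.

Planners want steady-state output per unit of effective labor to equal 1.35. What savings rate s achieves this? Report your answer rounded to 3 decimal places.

s ≈ 0.210

Steady state requires s·f(k) = (n + g + δ)·k, i.e. s·k^α = (n + g + δ)·k.
Since y* = [s/(n + g + δ)]^(α/(1−α)), we have s/(n + g + δ) = (y*)^((1−α)/α) = 1.35^1.9412 = 1.7906.
Therefore s = 1.7906 × (n + g + δ) = 1.7906 × 0.117 = 0.2095.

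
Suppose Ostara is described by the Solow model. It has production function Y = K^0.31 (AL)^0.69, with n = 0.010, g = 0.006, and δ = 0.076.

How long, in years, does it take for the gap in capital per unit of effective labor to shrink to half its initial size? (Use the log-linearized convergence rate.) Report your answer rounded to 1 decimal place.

Near the steady state the convergence rate is λ = (1 − α)(n + g + δ).
λ = (1 − 0.31) × 0.092 = 0.69 × 0.092 = 0.06348
Half-life = ln 2 / λ = 0.6931 / 0.06348 ≈ 10.92 years

half-life ≈ 10.9 years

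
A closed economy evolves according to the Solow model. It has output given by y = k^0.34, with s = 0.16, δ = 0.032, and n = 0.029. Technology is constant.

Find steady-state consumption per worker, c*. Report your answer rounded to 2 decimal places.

In steady state, investment equals break-even investment: s·k^α = (n + δ)·k.
Rearranging, k^(1−α) = s / (n + δ).
k^0.66 = 0.16 / (0.029 + 0.032) = 0.16 / 0.061 = 2.6230
k* = 2.6230^(1/0.66) ≈ 4.3107
y* = (k*)^α = 4.3107^0.34 ≈ 1.6434
c* = (1 − s)·y* = (1 − 0.16) × 1.6434 ≈ 1.3805

c* ≈ 1.38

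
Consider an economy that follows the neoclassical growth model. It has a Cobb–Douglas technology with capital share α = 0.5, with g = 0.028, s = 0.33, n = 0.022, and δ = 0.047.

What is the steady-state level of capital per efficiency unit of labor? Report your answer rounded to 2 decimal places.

k* ≈ 11.57

At the steady state, Δk = 0, so s·k^α = (n + g + δ)·k.
Rearranging, k^(1−α) = s / (n + g + δ).
k^0.5 = 0.33 / (0.022 + 0.028 + 0.047) = 0.33 / 0.097 = 3.4021
k* = 3.4021^(1/0.5) ≈ 11.5743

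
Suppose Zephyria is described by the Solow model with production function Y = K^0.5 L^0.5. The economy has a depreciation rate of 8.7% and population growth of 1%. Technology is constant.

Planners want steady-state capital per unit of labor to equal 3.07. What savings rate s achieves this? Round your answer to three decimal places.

Steady state requires s·f(k) = (n + δ)·k, i.e. s·k^α = (n + δ)·k.
So s / (n + δ) = (k*)^(1−α) = 3.07^0.5 = 1.7521.
Therefore s = 1.7521 × (n + δ) = 1.7521 × 0.097 = 0.1700.

s ≈ 0.170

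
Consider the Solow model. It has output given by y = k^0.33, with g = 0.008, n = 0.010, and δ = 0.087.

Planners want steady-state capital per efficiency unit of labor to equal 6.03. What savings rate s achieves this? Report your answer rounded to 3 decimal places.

At the steady state, Δk = 0, so s·k^α = (n + g + δ)·k.
So s / (n + g + δ) = (k*)^(1−α) = 6.03^0.67 = 3.3328.
Therefore s = 3.3328 × (n + g + δ) = 3.3328 × 0.105 = 0.3499.

s ≈ 0.350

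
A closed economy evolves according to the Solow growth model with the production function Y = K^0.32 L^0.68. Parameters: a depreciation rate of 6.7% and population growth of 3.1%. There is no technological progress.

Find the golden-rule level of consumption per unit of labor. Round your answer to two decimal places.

At the golden rule, f'(k) = n + δ, so α·k^(α−1) = n + δ and k_gold = (α/(n + δ))^(1/(1−α)).
k_gold = (0.32/0.098)^(1/0.68) = 3.2653^1.4706 ≈ 5.6987
c_gold = f(k_gold) − (n + δ)·k_gold = 1.7452 − 0.098×5.6987 ≈ 1.1867

c_gold ≈ 1.19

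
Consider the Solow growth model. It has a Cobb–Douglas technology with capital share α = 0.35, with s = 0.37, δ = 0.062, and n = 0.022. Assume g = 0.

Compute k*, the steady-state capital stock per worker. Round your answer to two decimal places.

k* = 9.79

Steady state requires s·f(k) = (n + δ)·k, i.e. s·k^α = (n + δ)·k.
Rearranging, k^(1−α) = s / (n + δ).
k^0.65 = 0.37 / (0.022 + 0.062) = 0.37 / 0.084 = 4.4048
k* = 4.4048^(1/0.65) ≈ 9.7871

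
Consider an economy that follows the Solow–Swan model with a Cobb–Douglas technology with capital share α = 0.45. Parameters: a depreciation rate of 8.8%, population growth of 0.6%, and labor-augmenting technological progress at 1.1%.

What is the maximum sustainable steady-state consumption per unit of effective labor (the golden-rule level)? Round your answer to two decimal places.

At the golden rule, f'(k) = n + g + δ, so α·k^(α−1) = n + g + δ and k_gold = (α/(n + g + δ))^(1/(1−α)).
k_gold = (0.45/0.105)^(1/0.55) = 4.2857^1.8182 ≈ 14.0975
c_gold = f(k_gold) − (n + g + δ)·k_gold = 3.2894 − 0.105×14.0975 ≈ 1.8092

c_gold ≈ 1.81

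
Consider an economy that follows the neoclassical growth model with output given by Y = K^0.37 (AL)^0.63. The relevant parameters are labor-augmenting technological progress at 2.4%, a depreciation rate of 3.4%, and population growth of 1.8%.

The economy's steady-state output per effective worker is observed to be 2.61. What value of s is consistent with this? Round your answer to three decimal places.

s ≈ 0.389

Steady state requires s·f(k) = (n + g + δ)·k, i.e. s·k^α = (n + g + δ)·k.
Since y* = [s/(n + g + δ)]^(α/(1−α)), we have s/(n + g + δ) = (y*)^((1−α)/α) = 2.61^1.7027 = 5.1217.
Therefore s = 5.1217 × (n + g + δ) = 5.1217 × 0.076 = 0.3892.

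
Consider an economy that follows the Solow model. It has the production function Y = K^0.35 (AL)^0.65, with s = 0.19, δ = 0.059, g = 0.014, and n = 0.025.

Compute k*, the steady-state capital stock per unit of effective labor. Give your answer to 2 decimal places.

At the steady state, Δk = 0, so s·k^α = (n + g + δ)·k.
Rearranging, k^(1−α) = s / (n + g + δ).
k^0.65 = 0.19 / (0.025 + 0.014 + 0.059) = 0.19 / 0.098 = 1.9388
k* = 1.9388^(1/0.65) ≈ 2.7692

k* = 2.77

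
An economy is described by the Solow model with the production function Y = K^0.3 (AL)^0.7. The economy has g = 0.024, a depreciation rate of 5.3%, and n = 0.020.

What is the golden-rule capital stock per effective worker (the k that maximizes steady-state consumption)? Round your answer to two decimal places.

k_gold ≈ 5.02

The golden rule sets f'(k) = n + g + δ, i.e. α·k^(α−1) = n + g + δ.
So k^(1−α) = α / (n + g + δ) = 0.3 / 0.097 = 3.0928.
k_gold = 3.0928^(1/0.7) ≈ 5.0177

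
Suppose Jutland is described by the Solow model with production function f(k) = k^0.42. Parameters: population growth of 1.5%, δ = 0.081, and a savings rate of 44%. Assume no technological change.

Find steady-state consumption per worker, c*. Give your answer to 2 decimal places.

c* = 1.69

Steady state requires s·f(k) = (n + δ)·k, i.e. s·k^α = (n + δ)·k.
Rearranging, k^(1−α) = s / (n + δ).
k^0.58 = 0.44 / (0.015 + 0.081) = 0.44 / 0.096 = 4.5833
k* = 4.5833^(1/0.58) ≈ 13.8027
y* = (k*)^α = 13.8027^0.42 ≈ 3.0115
c* = (1 − s)·y* = (1 − 0.44) × 3.0115 ≈ 1.6864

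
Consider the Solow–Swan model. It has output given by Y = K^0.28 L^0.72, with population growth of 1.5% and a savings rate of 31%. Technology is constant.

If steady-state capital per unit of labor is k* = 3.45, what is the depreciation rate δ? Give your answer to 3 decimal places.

δ ≈ 0.112

At the steady state, Δk = 0, so s·k^α = (n + δ)·k.
So s / (n + δ) = (k*)^(1−α) = 3.45^0.72 = 2.4391.
Therefore n + δ = s / 2.4391 = 0.31 / 2.4391 = 0.1271, so δ = 0.1271 − 0.015 = 0.1121.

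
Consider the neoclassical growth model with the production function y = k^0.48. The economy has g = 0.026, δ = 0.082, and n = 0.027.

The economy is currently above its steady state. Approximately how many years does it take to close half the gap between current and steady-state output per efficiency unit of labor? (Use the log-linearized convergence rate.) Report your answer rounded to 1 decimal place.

t_½ ≈ 9.9 years

Near the steady state the convergence rate is λ = (1 − α)(n + g + δ).
λ = (1 − 0.48) × 0.135 = 0.52 × 0.135 = 0.0702
Half-life = ln 2 / λ = 0.6931 / 0.0702 ≈ 9.87 years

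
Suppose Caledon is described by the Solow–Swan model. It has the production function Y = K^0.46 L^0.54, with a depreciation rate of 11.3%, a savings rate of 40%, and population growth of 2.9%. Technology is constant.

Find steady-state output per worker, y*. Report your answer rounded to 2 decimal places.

At the steady state, Δk = 0, so s·k^α = (n + δ)·k.
Rearranging, k^(1−α) = s / (n + δ).
k^0.54 = 0.40 / (0.029 + 0.113) = 0.40 / 0.142 = 2.8169
k* = 2.8169^(1/0.54) ≈ 6.8063
y* = (k*)^α = 6.8063^0.46 ≈ 2.4162

y* ≈ 2.42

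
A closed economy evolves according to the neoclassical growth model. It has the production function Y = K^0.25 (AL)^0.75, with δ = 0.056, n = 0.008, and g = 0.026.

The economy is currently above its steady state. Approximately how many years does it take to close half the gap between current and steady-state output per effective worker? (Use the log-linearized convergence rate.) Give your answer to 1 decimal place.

t_½ ≈ 10.3 years

Near the steady state the convergence rate is λ = (1 − α)(n + g + δ).
λ = (1 − 0.25) × 0.090 = 0.75 × 0.090 = 0.0675
Half-life = ln 2 / λ = 0.6931 / 0.0675 ≈ 10.27 years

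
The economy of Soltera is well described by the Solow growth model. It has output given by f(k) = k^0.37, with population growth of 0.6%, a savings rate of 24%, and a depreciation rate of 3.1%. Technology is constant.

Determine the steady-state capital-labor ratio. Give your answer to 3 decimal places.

In steady state, investment equals break-even investment: s·k^α = (n + δ)·k.
Dividing both sides by k: k^(1−α) = s / (n + δ).
k^0.63 = 0.24 / (0.006 + 0.031) = 0.24 / 0.037 = 6.4865
k* = 6.4865^(1/0.63) ≈ 19.4494

k* = 19.449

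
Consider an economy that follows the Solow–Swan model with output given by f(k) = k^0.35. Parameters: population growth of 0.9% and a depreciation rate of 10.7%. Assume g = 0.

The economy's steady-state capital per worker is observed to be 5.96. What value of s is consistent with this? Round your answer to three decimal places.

s ≈ 0.370

Steady state requires s·f(k) = (n + δ)·k, i.e. s·k^α = (n + δ)·k.
So s / (n + δ) = (k*)^(1−α) = 5.96^0.65 = 3.1909.
Therefore s = 3.1909 × (n + δ) = 3.1909 × 0.116 = 0.3701.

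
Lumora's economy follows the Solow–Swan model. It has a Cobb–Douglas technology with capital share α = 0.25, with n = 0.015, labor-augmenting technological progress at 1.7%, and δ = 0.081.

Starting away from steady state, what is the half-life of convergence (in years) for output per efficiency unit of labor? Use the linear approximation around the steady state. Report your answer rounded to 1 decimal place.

half-life ≈ 8.2 years

Near the steady state the convergence rate is λ = (1 − α)(n + g + δ).
λ = (1 − 0.25) × 0.113 = 0.75 × 0.113 = 0.08475
Half-life = ln 2 / λ = 0.6931 / 0.08475 ≈ 8.18 years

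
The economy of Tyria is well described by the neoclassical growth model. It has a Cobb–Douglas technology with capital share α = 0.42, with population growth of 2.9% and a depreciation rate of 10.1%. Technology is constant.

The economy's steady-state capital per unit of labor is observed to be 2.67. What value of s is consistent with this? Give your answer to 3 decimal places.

s ≈ 0.230

In steady state, investment equals break-even investment: s·k^α = (n + δ)·k.
So s / (n + δ) = (k*)^(1−α) = 2.67^0.58 = 1.7676.
Therefore s = 1.7676 × (n + δ) = 1.7676 × 0.130 = 0.2298.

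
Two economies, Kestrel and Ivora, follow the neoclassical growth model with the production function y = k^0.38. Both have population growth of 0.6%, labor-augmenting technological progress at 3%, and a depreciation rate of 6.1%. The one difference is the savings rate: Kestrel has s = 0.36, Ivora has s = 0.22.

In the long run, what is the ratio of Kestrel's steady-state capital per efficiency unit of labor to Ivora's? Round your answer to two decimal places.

ratio ≈ 2.21

Steady-state k* = [s/(n + g + δ)]^(1/(1−α)), so the ratio is [ (s_K/(n + g + δ)_K) / (s_I/(n + g + δ)_I) ]^1.6129.
s_K/(n + g + δ)_K = 0.36/0.097 = 3.7113; s_I/(n + g + δ)_I = 0.22/0.097 = 2.2680.
Ratio = (3.7113/2.2680)^1.6129 = 1.6364^1.6129 ≈ 2.2130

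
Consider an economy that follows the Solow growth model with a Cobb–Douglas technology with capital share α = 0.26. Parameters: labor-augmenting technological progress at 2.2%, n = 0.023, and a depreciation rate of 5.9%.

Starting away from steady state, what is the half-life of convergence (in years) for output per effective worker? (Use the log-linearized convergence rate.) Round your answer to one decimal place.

Near the steady state the convergence rate is λ = (1 − α)(n + g + δ).
λ = (1 − 0.26) × 0.104 = 0.74 × 0.104 = 0.07696
Half-life = ln 2 / λ = 0.6931 / 0.07696 ≈ 9.01 years

t_½ ≈ 9.0 years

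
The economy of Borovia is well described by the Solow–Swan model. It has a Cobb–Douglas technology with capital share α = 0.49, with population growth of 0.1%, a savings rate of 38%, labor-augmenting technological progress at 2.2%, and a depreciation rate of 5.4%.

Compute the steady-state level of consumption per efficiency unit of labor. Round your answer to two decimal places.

Steady state requires s·f(k) = (n + g + δ)·k, i.e. s·k^α = (n + g + δ)·k.
Rearranging, k^(1−α) = s / (n + g + δ).
k^0.51 = 0.38 / (0.001 + 0.022 + 0.054) = 0.38 / 0.077 = 4.9351
k* = 4.9351^(1/0.51) ≈ 22.8773
y* = (k*)^α = 22.8773^0.49 ≈ 4.6356
c* = (1 − s)·y* = (1 − 0.38) × 4.6356 ≈ 2.8741

c* = 2.87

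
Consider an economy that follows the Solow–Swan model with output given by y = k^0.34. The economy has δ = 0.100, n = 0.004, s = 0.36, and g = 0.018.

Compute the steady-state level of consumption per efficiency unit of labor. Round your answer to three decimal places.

At the steady state, Δk = 0, so s·k^α = (n + g + δ)·k.
Rearranging, k^(1−α) = s / (n + g + δ).
k^0.66 = 0.36 / (0.004 + 0.018 + 0.100) = 0.36 / 0.122 = 2.9508
k* = 2.9508^(1/0.66) ≈ 5.1526
y* = (k*)^α = 5.1526^0.34 ≈ 1.7462
c* = (1 − s)·y* = (1 − 0.36) × 1.7462 ≈ 1.1176

c* = 1.118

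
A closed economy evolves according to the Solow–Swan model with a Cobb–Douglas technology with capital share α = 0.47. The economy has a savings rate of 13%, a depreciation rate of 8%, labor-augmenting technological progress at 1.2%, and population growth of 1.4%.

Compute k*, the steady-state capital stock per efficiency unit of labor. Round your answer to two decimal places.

Steady state requires s·f(k) = (n + g + δ)·k, i.e. s·k^α = (n + g + δ)·k.
Rearranging, k^(1−α) = s / (n + g + δ).
k^0.53 = 0.13 / (0.014 + 0.012 + 0.080) = 0.13 / 0.106 = 1.2264
k* = 1.2264^(1/0.53) ≈ 1.4697

k* ≈ 1.47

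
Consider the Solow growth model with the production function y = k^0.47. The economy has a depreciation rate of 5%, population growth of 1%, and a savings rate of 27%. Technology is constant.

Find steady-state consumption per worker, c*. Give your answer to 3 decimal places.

Steady state requires s·f(k) = (n + δ)·k, i.e. s·k^α = (n + δ)·k.
Dividing both sides by k: k^(1−α) = s / (n + δ).
k^0.53 = 0.27 / (0.010 + 0.050) = 0.27 / 0.060 = 4.5000
k* = 4.5000^(1/0.53) ≈ 17.0796
y* = (k*)^α = 17.0796^0.47 ≈ 3.7955
c* = (1 − s)·y* = (1 − 0.27) × 3.7955 ≈ 2.7707

c* ≈ 2.771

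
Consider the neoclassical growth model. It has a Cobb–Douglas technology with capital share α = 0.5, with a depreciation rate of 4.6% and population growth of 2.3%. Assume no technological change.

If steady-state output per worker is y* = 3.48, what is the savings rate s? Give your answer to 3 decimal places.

In steady state, investment equals break-even investment: s·k^α = (n + δ)·k.
Since y* = [s/(n + δ)]^(α/(1−α)), we have s/(n + δ) = (y*)^((1−α)/α) = 3.48^1 = 3.4800.
Therefore s = 3.4800 × (n + δ) = 3.4800 × 0.069 = 0.2401.

s ≈ 0.240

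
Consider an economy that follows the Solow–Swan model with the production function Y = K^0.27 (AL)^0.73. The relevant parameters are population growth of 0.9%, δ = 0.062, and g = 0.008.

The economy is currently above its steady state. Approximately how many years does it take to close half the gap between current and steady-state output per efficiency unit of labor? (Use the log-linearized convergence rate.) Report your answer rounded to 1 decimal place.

about 12.0 years

Near the steady state the convergence rate is λ = (1 − α)(n + g + δ).
λ = (1 − 0.27) × 0.079 = 0.73 × 0.079 = 0.05767
Half-life = ln 2 / λ = 0.6931 / 0.05767 ≈ 12.02 years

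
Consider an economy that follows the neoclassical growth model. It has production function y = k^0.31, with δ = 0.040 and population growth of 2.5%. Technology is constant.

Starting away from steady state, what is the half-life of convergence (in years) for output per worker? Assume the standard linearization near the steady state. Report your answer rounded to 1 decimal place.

half-life ≈ 15.5 years

Near the steady state the convergence rate is λ = (1 − α)(n + δ).
λ = (1 − 0.31) × 0.065 = 0.69 × 0.065 = 0.04485
Half-life = ln 2 / λ = 0.6931 / 0.04485 ≈ 15.45 years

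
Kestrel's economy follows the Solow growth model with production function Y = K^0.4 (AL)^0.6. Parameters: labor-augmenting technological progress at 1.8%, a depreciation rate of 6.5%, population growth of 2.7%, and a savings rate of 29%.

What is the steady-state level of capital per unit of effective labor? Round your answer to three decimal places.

At the steady state, Δk = 0, so s·k^α = (n + g + δ)·k.
Rearranging, k^(1−α) = s / (n + g + δ).
k^0.6 = 0.29 / (0.027 + 0.018 + 0.065) = 0.29 / 0.110 = 2.6364
k* = 2.6364^(1/0.6) ≈ 5.0314

k* ≈ 5.031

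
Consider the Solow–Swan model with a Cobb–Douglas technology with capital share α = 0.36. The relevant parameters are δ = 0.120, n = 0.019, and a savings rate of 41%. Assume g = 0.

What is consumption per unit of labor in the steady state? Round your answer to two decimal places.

c* = 1.08

At the steady state, Δk = 0, so s·k^α = (n + δ)·k.
Dividing both sides by k: k^(1−α) = s / (n + δ).
k^0.64 = 0.41 / (0.019 + 0.120) = 0.41 / 0.139 = 2.9496
k* = 2.9496^(1/0.64) ≈ 5.4201
y* = (k*)^α = 5.4201^0.36 ≈ 1.8376
c* = (1 − s)·y* = (1 − 0.41) × 1.8376 ≈ 1.0842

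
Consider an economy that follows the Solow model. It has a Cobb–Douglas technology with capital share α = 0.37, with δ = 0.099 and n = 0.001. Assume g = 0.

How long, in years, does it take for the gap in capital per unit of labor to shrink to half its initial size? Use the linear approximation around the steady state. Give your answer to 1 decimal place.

Near the steady state the convergence rate is λ = (1 − α)(n + δ).
λ = (1 − 0.37) × 0.100 = 0.63 × 0.100 = 0.0630
Half-life = ln 2 / λ = 0.6931 / 0.0630 ≈ 11.00 years

about 11.0 years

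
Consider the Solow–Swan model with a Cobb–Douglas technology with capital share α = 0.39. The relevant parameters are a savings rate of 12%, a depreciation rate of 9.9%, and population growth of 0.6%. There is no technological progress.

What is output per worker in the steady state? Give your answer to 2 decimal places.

y* ≈ 1.09

In steady state, investment equals break-even investment: s·k^α = (n + δ)·k.
Rearranging, k^(1−α) = s / (n + δ).
k^0.61 = 0.12 / (0.006 + 0.099) = 0.12 / 0.105 = 1.1429
k* = 1.1429^(1/0.61) ≈ 1.2448
y* = (k*)^α = 1.2448^0.39 ≈ 1.0892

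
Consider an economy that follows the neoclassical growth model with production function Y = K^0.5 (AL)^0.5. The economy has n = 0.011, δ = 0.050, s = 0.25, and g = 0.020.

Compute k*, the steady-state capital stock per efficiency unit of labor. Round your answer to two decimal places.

In steady state, investment equals break-even investment: s·k^α = (n + g + δ)·k.
Dividing both sides by k: k^(1−α) = s / (n + g + δ).
k^0.5 = 0.25 / (0.011 + 0.020 + 0.050) = 0.25 / 0.081 = 3.0864
k* = 3.0864^(1/0.5) ≈ 9.5259

k* ≈ 9.53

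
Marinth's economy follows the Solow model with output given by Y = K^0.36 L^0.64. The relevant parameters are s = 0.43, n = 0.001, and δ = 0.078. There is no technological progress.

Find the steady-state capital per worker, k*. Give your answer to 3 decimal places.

Steady state requires s·f(k) = (n + δ)·k, i.e. s·k^α = (n + δ)·k.
Rearranging, k^(1−α) = s / (n + δ).
k^0.64 = 0.43 / (0.001 + 0.078) = 0.43 / 0.079 = 5.4430
k* = 5.4430^(1/0.64) ≈ 14.1172

k* ≈ 14.117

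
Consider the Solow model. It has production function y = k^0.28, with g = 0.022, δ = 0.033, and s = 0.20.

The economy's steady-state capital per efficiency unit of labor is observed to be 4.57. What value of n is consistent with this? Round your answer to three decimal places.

At the steady state, Δk = 0, so s·k^α = (n + g + δ)·k.
So s / (n + g + δ) = (k*)^(1−α) = 4.57^0.72 = 2.9863.
Therefore n + g + δ = s / 2.9863 = 0.20 / 2.9863 = 0.0670, so n = 0.0670 − 0.055 = 0.0120.

n ≈ 0.012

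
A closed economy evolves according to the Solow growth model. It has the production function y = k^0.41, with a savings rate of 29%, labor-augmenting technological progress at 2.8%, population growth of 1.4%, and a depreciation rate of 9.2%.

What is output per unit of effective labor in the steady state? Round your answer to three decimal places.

y* = 1.710

Steady state requires s·f(k) = (n + g + δ)·k, i.e. s·k^α = (n + g + δ)·k.
Rearranging, k^(1−α) = s / (n + g + δ).
k^0.59 = 0.29 / (0.014 + 0.028 + 0.092) = 0.29 / 0.134 = 2.1642
k* = 2.1642^(1/0.59) ≈ 3.7008
y* = (k*)^α = 3.7008^0.41 ≈ 1.7100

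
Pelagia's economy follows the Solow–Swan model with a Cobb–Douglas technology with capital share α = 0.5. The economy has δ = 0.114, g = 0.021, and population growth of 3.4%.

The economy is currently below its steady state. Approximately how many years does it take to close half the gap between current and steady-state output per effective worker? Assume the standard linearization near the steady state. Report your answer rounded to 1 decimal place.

Near the steady state the convergence rate is λ = (1 − α)(n + g + δ).
λ = (1 − 0.5) × 0.169 = 0.5 × 0.169 = 0.0845
Half-life = ln 2 / λ = 0.6931 / 0.0845 ≈ 8.20 years

t_½ ≈ 8.2 years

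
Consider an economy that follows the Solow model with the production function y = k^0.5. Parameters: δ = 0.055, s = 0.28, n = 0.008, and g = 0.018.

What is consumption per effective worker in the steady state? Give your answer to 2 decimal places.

c* ≈ 2.49

In steady state, investment equals break-even investment: s·k^α = (n + g + δ)·k.
Rearranging, k^(1−α) = s / (n + g + δ).
k^0.5 = 0.28 / (0.008 + 0.018 + 0.055) = 0.28 / 0.081 = 3.4568
k* = 3.4568^(1/0.5) ≈ 11.9495
y* = (k*)^α = 11.9495^0.5 ≈ 3.4568
c* = (1 − s)·y* = (1 − 0.28) × 3.4568 ≈ 2.4889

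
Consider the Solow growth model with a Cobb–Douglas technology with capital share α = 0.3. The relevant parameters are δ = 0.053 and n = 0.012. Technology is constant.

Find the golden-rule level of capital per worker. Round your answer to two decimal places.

k_gold ≈ 8.89

The golden rule sets f'(k) = n + δ, i.e. α·k^(α−1) = n + δ.
So k^(1−α) = α / (n + δ) = 0.3 / 0.065 = 4.6154.
k_gold = 4.6154^(1/0.7) ≈ 8.8894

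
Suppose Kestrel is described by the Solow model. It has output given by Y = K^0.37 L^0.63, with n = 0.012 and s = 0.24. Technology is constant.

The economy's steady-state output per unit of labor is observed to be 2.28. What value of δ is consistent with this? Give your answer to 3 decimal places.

δ ≈ 0.047

Steady state requires s·f(k) = (n + δ)·k, i.e. s·k^α = (n + δ)·k.
Since y* = [s/(n + δ)]^(α/(1−α)), we have s/(n + δ) = (y*)^((1−α)/α) = 2.28^1.7027 = 4.0687.
Therefore n + δ = s / 4.0687 = 0.24 / 4.0687 = 0.0590, so δ = 0.0590 − 0.012 = 0.0470.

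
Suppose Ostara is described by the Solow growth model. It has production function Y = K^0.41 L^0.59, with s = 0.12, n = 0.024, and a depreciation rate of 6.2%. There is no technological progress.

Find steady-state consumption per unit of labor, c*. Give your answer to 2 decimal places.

Steady state requires s·f(k) = (n + δ)·k, i.e. s·k^α = (n + δ)·k.
Rearranging, k^(1−α) = s / (n + δ).
k^0.59 = 0.12 / (0.024 + 0.062) = 0.12 / 0.086 = 1.3953
k* = 1.3953^(1/0.59) ≈ 1.7587
y* = (k*)^α = 1.7587^0.41 ≈ 1.2605
c* = (1 − s)·y* = (1 − 0.12) × 1.2605 ≈ 1.1092

c* = 1.11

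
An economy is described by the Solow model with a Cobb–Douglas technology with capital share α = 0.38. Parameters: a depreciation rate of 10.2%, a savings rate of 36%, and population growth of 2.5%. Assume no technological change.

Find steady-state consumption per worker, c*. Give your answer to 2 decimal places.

c* ≈ 1.21

In steady state, investment equals break-even investment: s·k^α = (n + δ)·k.
Rearranging, k^(1−α) = s / (n + δ).
k^0.62 = 0.36 / (0.025 + 0.102) = 0.36 / 0.127 = 2.8346
k* = 2.8346^(1/0.62) ≈ 5.3682
y* = (k*)^α = 5.3682^0.38 ≈ 1.8938
c* = (1 − s)·y* = (1 − 0.36) × 1.8938 ≈ 1.2120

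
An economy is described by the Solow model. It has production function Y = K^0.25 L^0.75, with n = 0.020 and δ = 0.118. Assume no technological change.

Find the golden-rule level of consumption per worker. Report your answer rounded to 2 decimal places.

c_gold ≈ 0.91

At the golden rule, f'(k) = n + δ, so α·k^(α−1) = n + δ and k_gold = (α/(n + δ))^(1/(1−α)).
k_gold = (0.25/0.138)^(1/0.75) = 1.8116^1.3333 ≈ 2.2084
c_gold = f(k_gold) − (n + δ)·k_gold = 1.2190 − 0.138×2.2084 ≈ 0.9142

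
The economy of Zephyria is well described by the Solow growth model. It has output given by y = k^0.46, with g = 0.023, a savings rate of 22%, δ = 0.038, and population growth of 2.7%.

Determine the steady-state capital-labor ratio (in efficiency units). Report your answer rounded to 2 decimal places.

k* ≈ 5.46

Steady state requires s·f(k) = (n + g + δ)·k, i.e. s·k^α = (n + g + δ)·k.
Dividing both sides by k: k^(1−α) = s / (n + g + δ).
k^0.54 = 0.22 / (0.027 + 0.023 + 0.038) = 0.22 / 0.088 = 2.5000
k* = 2.5000^(1/0.54) ≈ 5.4566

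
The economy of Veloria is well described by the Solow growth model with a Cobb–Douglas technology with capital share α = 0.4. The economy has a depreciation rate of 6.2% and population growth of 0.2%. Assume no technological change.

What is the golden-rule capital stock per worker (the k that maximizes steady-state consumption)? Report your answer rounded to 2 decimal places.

k_gold ≈ 21.21

The golden rule sets f'(k) = n + δ, i.e. α·k^(α−1) = n + δ.
So k^(1−α) = α / (n + δ) = 0.4 / 0.064 = 6.2500.
k_gold = 6.2500^(1/0.6) ≈ 21.2064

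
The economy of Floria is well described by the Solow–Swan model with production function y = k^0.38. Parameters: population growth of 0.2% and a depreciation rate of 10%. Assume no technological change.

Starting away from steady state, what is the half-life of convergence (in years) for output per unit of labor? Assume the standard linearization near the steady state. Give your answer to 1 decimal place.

t_½ ≈ 11.0 years

Near the steady state the convergence rate is λ = (1 − α)(n + δ).
λ = (1 − 0.38) × 0.102 = 0.62 × 0.102 = 0.06324
Half-life = ln 2 / λ = 0.6931 / 0.06324 ≈ 10.96 years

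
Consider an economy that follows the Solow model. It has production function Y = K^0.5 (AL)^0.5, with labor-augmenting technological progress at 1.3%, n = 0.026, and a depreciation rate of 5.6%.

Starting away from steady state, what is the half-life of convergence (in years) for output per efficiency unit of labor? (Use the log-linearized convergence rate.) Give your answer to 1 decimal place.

half-life ≈ 14.6 years

Near the steady state the convergence rate is λ = (1 − α)(n + g + δ).
λ = (1 − 0.5) × 0.095 = 0.5 × 0.095 = 0.0475
Half-life = ln 2 / λ = 0.6931 / 0.0475 ≈ 14.59 years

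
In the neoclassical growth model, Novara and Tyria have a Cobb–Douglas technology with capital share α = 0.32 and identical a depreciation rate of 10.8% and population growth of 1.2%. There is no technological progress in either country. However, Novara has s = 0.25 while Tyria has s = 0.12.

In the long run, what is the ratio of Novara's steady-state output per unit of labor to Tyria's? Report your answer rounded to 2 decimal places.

ratio ≈ 1.41

Steady-state y* = [s/(n + δ)]^(α/(1−α)), so the ratio is [ (s_N/(n + δ)_N) / (s_T/(n + δ)_T) ]^0.4706.
s_N/(n + δ)_N = 0.25/0.120 = 2.0833; s_T/(n + δ)_T = 0.12/0.120 = 1.0000.
Ratio = (2.0833/1.0000)^0.4706 = 2.0833^0.4706 ≈ 1.4126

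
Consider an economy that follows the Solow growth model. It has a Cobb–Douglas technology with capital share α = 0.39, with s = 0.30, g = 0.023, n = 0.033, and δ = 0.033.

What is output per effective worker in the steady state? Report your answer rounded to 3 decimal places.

y* = 2.175

In steady state, investment equals break-even investment: s·k^α = (n + g + δ)·k.
Dividing both sides by k: k^(1−α) = s / (n + g + δ).
k^0.61 = 0.30 / (0.033 + 0.023 + 0.033) = 0.30 / 0.089 = 3.3708
k* = 3.3708^(1/0.61) ≈ 7.3305
y* = (k*)^α = 7.3305^0.39 ≈ 2.1747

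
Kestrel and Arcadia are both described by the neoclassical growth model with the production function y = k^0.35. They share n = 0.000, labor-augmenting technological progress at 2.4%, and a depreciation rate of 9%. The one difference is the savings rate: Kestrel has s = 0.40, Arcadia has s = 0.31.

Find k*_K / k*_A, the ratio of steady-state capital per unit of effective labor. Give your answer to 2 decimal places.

Steady-state k* = [s/(n + g + δ)]^(1/(1−α)), so the ratio is [ (s_K/(n + g + δ)_K) / (s_A/(n + g + δ)_A) ]^1.5385.
s_K/(n + g + δ)_K = 0.40/0.114 = 3.5088; s_A/(n + g + δ)_A = 0.31/0.114 = 2.7193.
Ratio = (3.5088/2.7193)^1.5385 = 1.2903^1.5385 ≈ 1.4801

k*_K / k*_A ≈ 1.48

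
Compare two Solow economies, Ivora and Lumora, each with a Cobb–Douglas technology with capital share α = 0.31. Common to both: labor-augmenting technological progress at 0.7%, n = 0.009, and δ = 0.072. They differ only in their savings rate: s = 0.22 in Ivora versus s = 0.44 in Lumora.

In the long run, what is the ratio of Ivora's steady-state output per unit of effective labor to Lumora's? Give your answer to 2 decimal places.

ratio ≈ 0.73

Steady-state y* = [s/(n + g + δ)]^(α/(1−α)), so the ratio is [ (s_I/(n + g + δ)_I) / (s_L/(n + g + δ)_L) ]^0.4493.
s_I/(n + g + δ)_I = 0.22/0.088 = 2.5000; s_L/(n + g + δ)_L = 0.44/0.088 = 5.0000.
Ratio = (2.5000/5.0000)^0.4493 = 0.5000^0.4493 ≈ 0.7324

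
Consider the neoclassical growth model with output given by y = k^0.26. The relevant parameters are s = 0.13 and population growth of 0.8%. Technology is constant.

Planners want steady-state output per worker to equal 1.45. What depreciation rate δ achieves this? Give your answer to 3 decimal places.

At the steady state, Δk = 0, so s·k^α = (n + δ)·k.
Since y* = [s/(n + δ)]^(α/(1−α)), we have s/(n + δ) = (y*)^((1−α)/α) = 1.45^2.8462 = 2.8793.
Therefore n + δ = s / 2.8793 = 0.13 / 2.8793 = 0.0451, so δ = 0.0451 − 0.008 = 0.0371.

δ ≈ 0.037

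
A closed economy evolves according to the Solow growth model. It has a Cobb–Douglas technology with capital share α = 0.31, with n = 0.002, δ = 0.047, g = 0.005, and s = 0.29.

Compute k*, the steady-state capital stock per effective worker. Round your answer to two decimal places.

k* = 11.43

Steady state requires s·f(k) = (n + g + δ)·k, i.e. s·k^α = (n + g + δ)·k.
Dividing both sides by k: k^(1−α) = s / (n + g + δ).
k^0.69 = 0.29 / (0.002 + 0.005 + 0.047) = 0.29 / 0.054 = 5.3704
k* = 5.3704^(1/0.69) ≈ 11.4283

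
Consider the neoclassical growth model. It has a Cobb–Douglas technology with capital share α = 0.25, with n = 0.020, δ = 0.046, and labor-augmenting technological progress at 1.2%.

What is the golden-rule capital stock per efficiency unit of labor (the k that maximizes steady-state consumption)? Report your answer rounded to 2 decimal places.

k_gold ≈ 4.73

The golden rule sets f'(k) = n + g + δ, i.e. α·k^(α−1) = n + g + δ.
So k^(1−α) = α / (n + g + δ) = 0.25 / 0.078 = 3.2051.
k_gold = 3.2051^(1/0.75) ≈ 4.7256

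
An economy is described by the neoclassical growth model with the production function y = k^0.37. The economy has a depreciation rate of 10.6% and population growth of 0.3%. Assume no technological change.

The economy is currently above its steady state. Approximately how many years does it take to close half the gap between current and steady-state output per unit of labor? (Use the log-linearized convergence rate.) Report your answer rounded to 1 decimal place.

Near the steady state the convergence rate is λ = (1 − α)(n + δ).
λ = (1 − 0.37) × 0.109 = 0.63 × 0.109 = 0.06867
Half-life = ln 2 / λ = 0.6931 / 0.06867 ≈ 10.09 years

t_½ ≈ 10.1 years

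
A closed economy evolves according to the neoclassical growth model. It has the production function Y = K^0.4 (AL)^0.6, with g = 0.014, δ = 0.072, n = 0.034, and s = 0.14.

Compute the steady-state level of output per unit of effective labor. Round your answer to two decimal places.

At the steady state, Δk = 0, so s·k^α = (n + g + δ)·k.
Rearranging, k^(1−α) = s / (n + g + δ).
k^0.6 = 0.14 / (0.034 + 0.014 + 0.072) = 0.14 / 0.120 = 1.1667
k* = 1.1667^(1/0.6) ≈ 1.2930
y* = (k*)^α = 1.2930^0.4 ≈ 1.1083

y* = 1.11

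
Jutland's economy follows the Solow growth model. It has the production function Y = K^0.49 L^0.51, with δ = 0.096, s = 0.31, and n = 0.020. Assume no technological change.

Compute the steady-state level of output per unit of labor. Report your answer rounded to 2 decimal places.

In steady state, investment equals break-even investment: s·k^α = (n + δ)·k.
Dividing both sides by k: k^(1−α) = s / (n + δ).
k^0.51 = 0.31 / (0.020 + 0.096) = 0.31 / 0.116 = 2.6724
k* = 2.6724^(1/0.51) ≈ 6.8717
y* = (k*)^α = 6.8717^0.49 ≈ 2.5714

y* = 2.57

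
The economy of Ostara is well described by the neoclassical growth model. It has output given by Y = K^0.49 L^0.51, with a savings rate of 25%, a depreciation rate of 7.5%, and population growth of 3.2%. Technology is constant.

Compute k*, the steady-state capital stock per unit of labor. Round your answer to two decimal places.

k* ≈ 5.28

At the steady state, Δk = 0, so s·k^α = (n + δ)·k.
Rearranging, k^(1−α) = s / (n + δ).
k^0.51 = 0.25 / (0.032 + 0.075) = 0.25 / 0.107 = 2.3364
k* = 2.3364^(1/0.51) ≈ 5.2801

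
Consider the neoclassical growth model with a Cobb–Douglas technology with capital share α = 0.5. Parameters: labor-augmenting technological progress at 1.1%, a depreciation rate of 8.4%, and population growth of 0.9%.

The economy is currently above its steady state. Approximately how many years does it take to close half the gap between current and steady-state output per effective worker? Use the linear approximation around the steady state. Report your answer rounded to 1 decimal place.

Near the steady state the convergence rate is λ = (1 − α)(n + g + δ).
λ = (1 − 0.5) × 0.104 = 0.5 × 0.104 = 0.0520
Half-life = ln 2 / λ = 0.6931 / 0.0520 ≈ 13.33 years

about 13.3 years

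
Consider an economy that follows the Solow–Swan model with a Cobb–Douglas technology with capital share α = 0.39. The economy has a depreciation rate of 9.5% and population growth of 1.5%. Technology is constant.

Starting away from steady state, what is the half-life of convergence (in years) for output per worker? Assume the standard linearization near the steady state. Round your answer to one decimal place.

Near the steady state the convergence rate is λ = (1 − α)(n + δ).
λ = (1 − 0.39) × 0.110 = 0.61 × 0.110 = 0.0671
Half-life = ln 2 / λ = 0.6931 / 0.0671 ≈ 10.33 years

t_½ ≈ 10.3 years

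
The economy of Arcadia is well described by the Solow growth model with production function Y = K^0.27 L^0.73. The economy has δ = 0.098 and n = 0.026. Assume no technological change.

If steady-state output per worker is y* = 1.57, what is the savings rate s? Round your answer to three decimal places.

s ≈ 0.420

In steady state, investment equals break-even investment: s·k^α = (n + δ)·k.
Since y* = [s/(n + δ)]^(α/(1−α)), we have s/(n + δ) = (y*)^((1−α)/α) = 1.57^2.7037 = 3.3857.
Therefore s = 3.3857 × (n + δ) = 3.3857 × 0.124 = 0.4198.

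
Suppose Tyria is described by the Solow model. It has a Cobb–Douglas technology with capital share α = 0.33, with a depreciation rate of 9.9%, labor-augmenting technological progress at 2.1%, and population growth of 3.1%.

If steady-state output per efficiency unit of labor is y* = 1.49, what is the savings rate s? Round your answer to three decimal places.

At the steady state, Δk = 0, so s·k^α = (n + g + δ)·k.
Since y* = [s/(n + g + δ)]^(α/(1−α)), we have s/(n + g + δ) = (y*)^((1−α)/α) = 1.49^2.0303 = 2.2471.
Therefore s = 2.2471 × (n + g + δ) = 2.2471 × 0.151 = 0.3393.

s ≈ 0.339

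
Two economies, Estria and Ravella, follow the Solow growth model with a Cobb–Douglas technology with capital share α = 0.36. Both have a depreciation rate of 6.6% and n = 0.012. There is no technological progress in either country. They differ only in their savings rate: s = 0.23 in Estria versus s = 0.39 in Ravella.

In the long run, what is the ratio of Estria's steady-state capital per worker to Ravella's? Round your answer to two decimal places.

Steady-state k* = [s/(n + δ)]^(1/(1−α)), so the ratio is [ (s_E/(n + δ)_E) / (s_R/(n + δ)_R) ]^1.5625.
s_E/(n + δ)_E = 0.23/0.078 = 2.9487; s_R/(n + δ)_R = 0.39/0.078 = 5.0000.
Ratio = (2.9487/5.0000)^1.5625 = 0.5897^1.5625 ≈ 0.4381

k*_E / k*_R ≈ 0.44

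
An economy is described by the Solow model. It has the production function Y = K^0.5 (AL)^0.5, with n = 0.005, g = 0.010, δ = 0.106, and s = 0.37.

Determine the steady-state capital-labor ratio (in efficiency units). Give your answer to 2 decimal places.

In steady state, investment equals break-even investment: s·k^α = (n + g + δ)·k.
Dividing both sides by k: k^(1−α) = s / (n + g + δ).
k^0.5 = 0.37 / (0.005 + 0.010 + 0.106) = 0.37 / 0.121 = 3.0579
k* = 3.0579^(1/0.5) ≈ 9.3508

k* ≈ 9.35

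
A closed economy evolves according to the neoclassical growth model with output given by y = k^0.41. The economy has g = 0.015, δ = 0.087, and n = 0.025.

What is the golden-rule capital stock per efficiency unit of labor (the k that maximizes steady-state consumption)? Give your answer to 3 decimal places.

k_gold ≈ 7.289

The golden rule sets f'(k) = n + g + δ, i.e. α·k^(α−1) = n + g + δ.
So k^(1−α) = α / (n + g + δ) = 0.41 / 0.127 = 3.2283.
k_gold = 3.2283^(1/0.59) ≈ 7.2890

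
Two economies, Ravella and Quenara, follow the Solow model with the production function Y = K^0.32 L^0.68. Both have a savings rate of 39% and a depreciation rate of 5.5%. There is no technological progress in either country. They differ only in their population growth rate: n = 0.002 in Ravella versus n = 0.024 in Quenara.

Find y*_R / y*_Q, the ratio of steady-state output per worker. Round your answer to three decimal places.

Steady-state y* = [s/(n + δ)]^(α/(1−α)), so the ratio is [ (s_R/(n + δ)_R) / (s_Q/(n + δ)_Q) ]^0.4706.
s_R/(n + δ)_R = 0.39/0.057 = 6.8421; s_Q/(n + δ)_Q = 0.39/0.079 = 4.9367.
Ratio = (6.8421/4.9367)^0.4706 = 1.3860^0.4706 ≈ 1.1660

ratio ≈ 1.166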